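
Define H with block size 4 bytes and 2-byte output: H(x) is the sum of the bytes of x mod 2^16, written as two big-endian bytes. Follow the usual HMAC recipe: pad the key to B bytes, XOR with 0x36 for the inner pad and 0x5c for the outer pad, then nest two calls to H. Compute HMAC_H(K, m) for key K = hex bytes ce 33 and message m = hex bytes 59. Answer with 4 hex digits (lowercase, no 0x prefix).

027c

Key hex bytes ce 33 is 2 bytes ≤ B = 4; zero-pad to 4 bytes: K' = ce 33 00 00.
K' ⊕ ipad = f8 05 36 36.  K' ⊕ opad = 92 6f 5c 5c.
Inner input = (K'⊕ipad) ∥ m = f8 05 36 36 ∥ 59.
Inner hash: sum = 248+5+54+54+89 = 450 → 01 c2.
Outer input = (K'⊕opad) ∥ inner = 92 6f 5c 5c ∥ 01 c2.
Outer hash (tag): sum = 146+111+92+92+1+194 = 636 → 02 7c.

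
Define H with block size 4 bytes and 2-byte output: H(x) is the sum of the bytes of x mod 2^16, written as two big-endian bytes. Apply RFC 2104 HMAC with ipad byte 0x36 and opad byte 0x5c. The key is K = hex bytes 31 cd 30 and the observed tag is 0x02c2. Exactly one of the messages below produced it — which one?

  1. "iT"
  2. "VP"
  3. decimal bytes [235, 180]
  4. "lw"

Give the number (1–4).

1

Key hex bytes 31 cd 30 is 3 bytes ≤ B = 4; zero-pad to 4 bytes: K' = 31 cd 30 00.
K' ⊕ ipad = 07 fb 06 36; K' ⊕ opad = 6d 91 6c 5c.
m1: inner = H(07 fb 06 36 69 54) = 01 fb; tag = H(6d 91 6c 5c 01 fb) = 02c2 ← matches
m2: inner = H(07 fb 06 36 56 50) = 01 e4; tag = H(6d 91 6c 5c 01 e4) = 02ab
m3: inner = H(07 fb 06 36 eb b4) = 02 dd; tag = H(6d 91 6c 5c 02 dd) = 02a5
m4: inner = H(07 fb 06 36 6c 77) = 02 21; tag = H(6d 91 6c 5c 02 21) = 01e9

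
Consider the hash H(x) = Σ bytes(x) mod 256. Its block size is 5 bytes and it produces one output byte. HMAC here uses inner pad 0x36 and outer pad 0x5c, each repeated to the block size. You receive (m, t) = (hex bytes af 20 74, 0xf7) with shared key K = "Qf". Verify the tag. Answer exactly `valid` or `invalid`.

valid

Key "Qf" = 51 66 is 2 bytes ≤ B = 5; zero-pad to 5 bytes: K' = 51 66 00 00 00.
K' ⊕ ipad = 67 50 36 36 36; K' ⊕ opad = 0d 3a 5c 5c 5c.
Inner hash: sum = 103+80+54+54+54+175+32+116 = 668; mod 256 = 156 → 9c.
Outer hash (recomputed tag): sum = 13+58+92+92+92+156 = 503; mod 256 = 247 → f7.
Recomputed tag = f7; claimed = f7 → match.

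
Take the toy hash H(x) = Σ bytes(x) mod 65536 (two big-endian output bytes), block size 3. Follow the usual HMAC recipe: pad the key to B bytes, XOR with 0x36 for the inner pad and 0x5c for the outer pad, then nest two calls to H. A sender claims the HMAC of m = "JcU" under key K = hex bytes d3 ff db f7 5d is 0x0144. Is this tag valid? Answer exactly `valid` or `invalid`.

Key hex bytes d3 ff db f7 5d is 5 bytes > B = 3, so hash it first: H(key) = 04 01, then zero-pad to 3 bytes: K' = 04 01 00.
K' ⊕ ipad = 32 37 36; K' ⊕ opad = 58 5d 5c.
Inner hash: sum = 50+55+54+74+99+85 = 417 → 01 a1.
Outer hash (recomputed tag): sum = 88+93+92+1+161 = 435 → 01 b3.
Recomputed tag = 01b3; claimed = 0144 → mismatch.

invalid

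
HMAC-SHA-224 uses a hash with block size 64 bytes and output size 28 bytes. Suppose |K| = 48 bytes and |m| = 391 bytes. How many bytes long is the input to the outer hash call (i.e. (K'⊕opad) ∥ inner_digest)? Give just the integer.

92

Key is 48 ≤ 64 bytes, zero-padded: |K'| = 64.
Outer input = (K'⊕opad) ∥ H(inner) → 64 + 28 = 92 bytes.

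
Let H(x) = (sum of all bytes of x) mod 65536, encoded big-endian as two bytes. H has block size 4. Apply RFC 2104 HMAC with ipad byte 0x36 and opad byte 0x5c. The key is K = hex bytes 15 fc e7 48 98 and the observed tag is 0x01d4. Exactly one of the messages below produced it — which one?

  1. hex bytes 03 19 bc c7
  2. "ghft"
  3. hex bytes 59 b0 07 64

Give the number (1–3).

2

Key hex bytes 15 fc e7 48 98 is 5 bytes > B = 4, so hash it first: H(key) = 02 d8, then zero-pad to 4 bytes: K' = 02 d8 00 00.
K' ⊕ ipad = 34 ee 36 36; K' ⊕ opad = 5e 84 5c 5c.
m1: inner = H(34 ee 36 36 03 19 bc c7) = 03 2d; tag = H(5e 84 5c 5c 03 2d) = 01ca
m2: inner = H(34 ee 36 36 67 68 66 74) = 03 37; tag = H(5e 84 5c 5c 03 37) = 01d4 ← matches
m3: inner = H(34 ee 36 36 59 b0 07 64) = 03 02; tag = H(5e 84 5c 5c 03 02) = 019f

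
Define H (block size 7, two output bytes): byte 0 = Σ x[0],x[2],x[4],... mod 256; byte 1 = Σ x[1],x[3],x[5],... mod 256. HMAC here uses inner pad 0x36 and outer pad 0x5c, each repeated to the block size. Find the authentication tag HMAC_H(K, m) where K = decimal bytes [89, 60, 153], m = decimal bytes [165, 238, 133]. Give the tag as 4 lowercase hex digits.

Key decimal bytes [89, 60, 153] = 59 3c 99 is 3 bytes ≤ B = 7; zero-pad to 7 bytes: K' = 59 3c 99 00 00 00 00.
K' ⊕ ipad = 6f 0a af 36 36 36 36.  K' ⊕ opad = 05 60 c5 5c 5c 5c 5c.
Inner input = (K'⊕ipad) ∥ m = 6f 0a af 36 36 36 36 ∥ a5 ee 85.
Inner hash: even-index sum = 632 mod 256 = 120; odd-index sum = 416 mod 256 = 160 → 78 a0.
Outer input = (K'⊕opad) ∥ inner = 05 60 c5 5c 5c 5c 5c ∥ 78 a0.
Outer hash (tag): even-index sum = 546 mod 256 = 34; odd-index sum = 400 mod 256 = 144 → 22 90.

2290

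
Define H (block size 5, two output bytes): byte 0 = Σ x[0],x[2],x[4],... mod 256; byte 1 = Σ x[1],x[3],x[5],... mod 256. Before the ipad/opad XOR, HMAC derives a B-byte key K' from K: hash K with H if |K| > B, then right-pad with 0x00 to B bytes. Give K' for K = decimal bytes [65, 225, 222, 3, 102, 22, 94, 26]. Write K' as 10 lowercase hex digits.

e314000000

|K| = 8 > B = 5, so first hash the key.
H(K): even-index sum = 483 mod 256 = 227; odd-index sum = 276 mod 256 = 20 → e3 14.
Zero-pad H(K) = e3 14 to 5 bytes: K' = e3 14 00 00 00.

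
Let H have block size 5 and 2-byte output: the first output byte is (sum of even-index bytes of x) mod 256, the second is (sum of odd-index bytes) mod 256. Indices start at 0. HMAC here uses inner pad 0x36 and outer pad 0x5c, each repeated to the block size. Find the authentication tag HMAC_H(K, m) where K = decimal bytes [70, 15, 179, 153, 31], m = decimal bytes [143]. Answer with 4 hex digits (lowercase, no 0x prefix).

c336

Key decimal bytes [70, 15, 179, 153, 31] = 46 0f b3 99 1f is exactly B = 5 bytes: K' = 46 0f b3 99 1f.
K' ⊕ ipad = 70 39 85 af 29.  K' ⊕ opad = 1a 53 ef c5 43.
Inner input = (K'⊕ipad) ∥ m = 70 39 85 af 29 ∥ 8f.
Inner hash: even-index sum = 286 mod 256 = 30; odd-index sum = 375 mod 256 = 119 → 1e 77.
Outer input = (K'⊕opad) ∥ inner = 1a 53 ef c5 43 ∥ 1e 77.
Outer hash (tag): even-index sum = 451 mod 256 = 195; odd-index sum = 310 mod 256 = 54 → c3 36.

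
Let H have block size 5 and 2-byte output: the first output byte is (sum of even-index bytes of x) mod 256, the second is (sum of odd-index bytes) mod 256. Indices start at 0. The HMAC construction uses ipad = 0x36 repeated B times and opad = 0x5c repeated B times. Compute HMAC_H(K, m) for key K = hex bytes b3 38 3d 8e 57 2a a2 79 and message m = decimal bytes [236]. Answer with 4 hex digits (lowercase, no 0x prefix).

Key hex bytes b3 38 3d 8e 57 2a a2 79 is 8 bytes > B = 5, so hash it first: H(key) = e9 69, then zero-pad to 5 bytes: K' = e9 69 00 00 00.
K' ⊕ ipad = df 5f 36 36 36.  K' ⊕ opad = b5 35 5c 5c 5c.
Inner input = (K'⊕ipad) ∥ m = df 5f 36 36 36 ∥ ec.
Inner hash: even-index sum = 331 mod 256 = 75; odd-index sum = 385 mod 256 = 129 → 4b 81.
Outer input = (K'⊕opad) ∥ inner = b5 35 5c 5c 5c ∥ 4b 81.
Outer hash (tag): even-index sum = 494 mod 256 = 238; odd-index sum = 220 mod 256 = 220 → ee dc.

eedc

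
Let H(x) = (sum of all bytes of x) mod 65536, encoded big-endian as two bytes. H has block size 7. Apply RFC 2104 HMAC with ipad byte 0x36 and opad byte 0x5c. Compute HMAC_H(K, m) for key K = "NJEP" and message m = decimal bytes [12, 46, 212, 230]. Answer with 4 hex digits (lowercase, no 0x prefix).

01c8

Key "NJEP" = 4e 4a 45 50 is 4 bytes ≤ B = 7; zero-pad to 7 bytes: K' = 4e 4a 45 50 00 00 00.
K' ⊕ ipad = 78 7c 73 66 36 36 36.  K' ⊕ opad = 12 16 19 0c 5c 5c 5c.
Inner input = (K'⊕ipad) ∥ m = 78 7c 73 66 36 36 36 ∥ 0c 2e d4 e6.
Inner hash: sum = 120+124+115+102+54+54+54+12+46+212+230 = 1123 → 04 63.
Outer input = (K'⊕opad) ∥ inner = 12 16 19 0c 5c 5c 5c ∥ 04 63.
Outer hash (tag): sum = 18+22+25+12+92+92+92+4+99 = 456 → 01 c8.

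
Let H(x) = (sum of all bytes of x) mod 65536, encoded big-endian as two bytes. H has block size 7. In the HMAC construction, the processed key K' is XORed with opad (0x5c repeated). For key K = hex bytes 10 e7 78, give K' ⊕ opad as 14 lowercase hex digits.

Key hex bytes 10 e7 78 is 3 bytes ≤ B = 7; zero-pad to 7 bytes: K' = 10 e7 78 00 00 00 00.
XOR each byte with 0x5c: 10⊕5c=4c, e7⊕5c=bb, 78⊕5c=24, 00⊕5c=5c, 00⊕5c=5c, 00⊕5c=5c, 00⊕5c=5c.

4cbb245c5c5c5c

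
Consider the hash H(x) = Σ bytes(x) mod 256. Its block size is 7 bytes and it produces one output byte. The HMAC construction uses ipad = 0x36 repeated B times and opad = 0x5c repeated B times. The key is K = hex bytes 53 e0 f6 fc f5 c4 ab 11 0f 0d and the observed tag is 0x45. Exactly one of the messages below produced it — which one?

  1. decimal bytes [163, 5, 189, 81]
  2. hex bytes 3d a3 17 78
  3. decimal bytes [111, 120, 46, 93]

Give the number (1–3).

2

Key hex bytes 53 e0 f6 fc f5 c4 ab 11 0f 0d is 10 bytes > B = 7, so hash it first: H(key) = b6, then zero-pad to 7 bytes: K' = b6 00 00 00 00 00 00.
K' ⊕ ipad = 80 36 36 36 36 36 36; K' ⊕ opad = ea 5c 5c 5c 5c 5c 5c.
m1: inner = H(80 36 36 36 36 36 36 a3 05 bd 51) = 7a; tag = H(ea 5c 5c 5c 5c 5c 5c 7a) = 8c
m2: inner = H(80 36 36 36 36 36 36 3d a3 17 78) = 33; tag = H(ea 5c 5c 5c 5c 5c 5c 33) = 45 ← matches
m3: inner = H(80 36 36 36 36 36 36 6f 78 2e 5d) = 36; tag = H(ea 5c 5c 5c 5c 5c 5c 36) = 48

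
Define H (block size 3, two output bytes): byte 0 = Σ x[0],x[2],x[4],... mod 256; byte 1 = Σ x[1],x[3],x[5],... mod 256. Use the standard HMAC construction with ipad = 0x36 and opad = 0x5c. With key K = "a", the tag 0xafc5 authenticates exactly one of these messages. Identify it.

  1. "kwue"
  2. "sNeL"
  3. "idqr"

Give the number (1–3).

Key "a" = 61 is 1 byte ≤ B = 3; zero-pad to 3 bytes: K' = 61 00 00.
K' ⊕ ipad = 57 36 36; K' ⊕ opad = 3d 5c 5c.
m1: inner = H(57 36 36 6b 77 75 65) = 69 16; tag = H(3d 5c 5c 69 16) = afc5 ← matches
m2: inner = H(57 36 36 73 4e 65 4c) = 27 0e; tag = H(3d 5c 5c 27 0e) = a783
m3: inner = H(57 36 36 69 64 71 72) = 63 10; tag = H(3d 5c 5c 63 10) = a9bf

1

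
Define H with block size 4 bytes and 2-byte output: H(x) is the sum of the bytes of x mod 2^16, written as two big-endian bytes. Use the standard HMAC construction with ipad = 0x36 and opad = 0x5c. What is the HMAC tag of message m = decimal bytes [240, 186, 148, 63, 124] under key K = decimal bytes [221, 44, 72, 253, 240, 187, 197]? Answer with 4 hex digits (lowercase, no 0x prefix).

Key decimal bytes [221, 44, 72, 253, 240, 187, 197] = dd 2c 48 fd f0 bb c5 is 7 bytes > B = 4, so hash it first: H(key) = 04 be, then zero-pad to 4 bytes: K' = 04 be 00 00.
K' ⊕ ipad = 32 88 36 36.  K' ⊕ opad = 58 e2 5c 5c.
Inner input = (K'⊕ipad) ∥ m = 32 88 36 36 ∥ f0 ba 94 3f 7c.
Inner hash: sum = 50+136+54+54+240+186+148+63+124 = 1055 → 04 1f.
Outer input = (K'⊕opad) ∥ inner = 58 e2 5c 5c ∥ 04 1f.
Outer hash (tag): sum = 88+226+92+92+4+31 = 533 → 02 15.

0215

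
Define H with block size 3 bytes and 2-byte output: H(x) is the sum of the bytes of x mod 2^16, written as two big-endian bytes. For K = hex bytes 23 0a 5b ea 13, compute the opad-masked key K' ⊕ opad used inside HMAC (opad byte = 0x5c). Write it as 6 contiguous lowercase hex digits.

5dd95c

Key hex bytes 23 0a 5b ea 13 is 5 bytes > B = 3, so hash it first: H(key) = 01 85, then zero-pad to 3 bytes: K' = 01 85 00.
XOR each byte with 0x5c: 01⊕5c=5d, 85⊕5c=d9, 00⊕5c=5c.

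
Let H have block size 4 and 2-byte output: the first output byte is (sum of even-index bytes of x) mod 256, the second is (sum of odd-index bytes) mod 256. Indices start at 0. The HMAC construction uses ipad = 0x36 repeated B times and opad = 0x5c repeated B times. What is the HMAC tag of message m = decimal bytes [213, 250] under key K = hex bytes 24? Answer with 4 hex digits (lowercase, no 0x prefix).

Key hex bytes 24 is 1 byte ≤ B = 4; zero-pad to 4 bytes: K' = 24 00 00 00.
K' ⊕ ipad = 12 36 36 36.  K' ⊕ opad = 78 5c 5c 5c.
Inner input = (K'⊕ipad) ∥ m = 12 36 36 36 ∥ d5 fa.
Inner hash: even-index sum = 285 mod 256 = 29; odd-index sum = 358 mod 256 = 102 → 1d 66.
Outer input = (K'⊕opad) ∥ inner = 78 5c 5c 5c ∥ 1d 66.
Outer hash (tag): even-index sum = 241 mod 256 = 241; odd-index sum = 286 mod 256 = 30 → f1 1e.

f11e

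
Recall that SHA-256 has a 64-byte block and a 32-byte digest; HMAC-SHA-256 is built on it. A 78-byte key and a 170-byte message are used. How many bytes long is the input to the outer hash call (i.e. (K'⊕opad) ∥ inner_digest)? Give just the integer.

96

Key is 78 > 64 bytes, so it is hashed to 32 bytes then zero-padded to 64: |K'| = 64.
Outer input = (K'⊕opad) ∥ H(inner) → 64 + 32 = 96 bytes.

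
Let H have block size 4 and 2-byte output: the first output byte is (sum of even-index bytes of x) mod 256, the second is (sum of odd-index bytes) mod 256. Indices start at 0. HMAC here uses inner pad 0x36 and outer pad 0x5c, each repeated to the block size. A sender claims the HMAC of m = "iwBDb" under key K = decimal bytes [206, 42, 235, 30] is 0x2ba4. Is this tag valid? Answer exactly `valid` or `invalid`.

invalid

Key decimal bytes [206, 42, 235, 30] = ce 2a eb 1e is exactly B = 4 bytes: K' = ce 2a eb 1e.
K' ⊕ ipad = f8 1c dd 28; K' ⊕ opad = 92 76 b7 42.
Inner hash: even-index sum = 738 mod 256 = 226; odd-index sum = 255 mod 256 = 255 → e2 ff.
Outer hash (recomputed tag): even-index sum = 555 mod 256 = 43; odd-index sum = 439 mod 256 = 183 → 2b b7.
Recomputed tag = 2bb7; claimed = 2ba4 → mismatch.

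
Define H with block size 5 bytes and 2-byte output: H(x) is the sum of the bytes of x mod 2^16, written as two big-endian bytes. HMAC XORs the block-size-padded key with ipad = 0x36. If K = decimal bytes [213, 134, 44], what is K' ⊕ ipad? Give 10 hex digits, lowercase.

e3b01a3636

Key decimal bytes [213, 134, 44] = d5 86 2c is 3 bytes ≤ B = 5; zero-pad to 5 bytes: K' = d5 86 2c 00 00.
XOR each byte with 0x36: d5⊕36=e3, 86⊕36=b0, 2c⊕36=1a, 00⊕36=36, 00⊕36=36.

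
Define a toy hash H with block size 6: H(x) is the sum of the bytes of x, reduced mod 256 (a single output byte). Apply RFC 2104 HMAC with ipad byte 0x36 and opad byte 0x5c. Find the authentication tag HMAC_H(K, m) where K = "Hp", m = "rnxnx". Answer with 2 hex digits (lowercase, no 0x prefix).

Key "Hp" = 48 70 is 2 bytes ≤ B = 6; zero-pad to 6 bytes: K' = 48 70 00 00 00 00.
K' ⊕ ipad = 7e 46 36 36 36 36.  K' ⊕ opad = 14 2c 5c 5c 5c 5c.
Inner input = (K'⊕ipad) ∥ m = 7e 46 36 36 36 36 ∥ 72 6e 78 6e 78.
Inner hash: sum = 126+70+54+54+54+54+114+110+120+110+120 = 986; mod 256 = 218 → da.
Outer input = (K'⊕opad) ∥ inner = 14 2c 5c 5c 5c 5c ∥ da.
Outer hash (tag): sum = 20+44+92+92+92+92+218 = 650; mod 256 = 138 → 8a.

8a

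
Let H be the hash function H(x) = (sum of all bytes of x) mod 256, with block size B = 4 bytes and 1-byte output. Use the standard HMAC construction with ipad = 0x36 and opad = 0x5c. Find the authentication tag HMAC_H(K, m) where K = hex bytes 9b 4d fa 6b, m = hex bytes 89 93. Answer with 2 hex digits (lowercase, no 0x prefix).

22

Key hex bytes 9b 4d fa 6b is exactly B = 4 bytes: K' = 9b 4d fa 6b.
K' ⊕ ipad = ad 7b cc 5d.  K' ⊕ opad = c7 11 a6 37.
Inner input = (K'⊕ipad) ∥ m = ad 7b cc 5d ∥ 89 93.
Inner hash: sum = 173+123+204+93+137+147 = 877; mod 256 = 109 → 6d.
Outer input = (K'⊕opad) ∥ inner = c7 11 a6 37 ∥ 6d.
Outer hash (tag): sum = 199+17+166+55+109 = 546; mod 256 = 34 → 22.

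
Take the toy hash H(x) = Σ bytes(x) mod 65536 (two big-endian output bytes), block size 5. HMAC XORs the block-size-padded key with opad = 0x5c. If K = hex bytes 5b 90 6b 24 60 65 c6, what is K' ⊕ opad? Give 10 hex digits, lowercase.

Key hex bytes 5b 90 6b 24 60 65 c6 is 7 bytes > B = 5, so hash it first: H(key) = 03 05, then zero-pad to 5 bytes: K' = 03 05 00 00 00.
XOR each byte with 0x5c: 03⊕5c=5f, 05⊕5c=59, 00⊕5c=5c, 00⊕5c=5c, 00⊕5c=5c.

5f595c5c5c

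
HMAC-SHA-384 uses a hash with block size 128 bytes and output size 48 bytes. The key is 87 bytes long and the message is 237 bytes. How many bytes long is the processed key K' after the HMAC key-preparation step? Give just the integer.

Key is 87 ≤ 128 bytes, zero-padded: |K'| = 128.

128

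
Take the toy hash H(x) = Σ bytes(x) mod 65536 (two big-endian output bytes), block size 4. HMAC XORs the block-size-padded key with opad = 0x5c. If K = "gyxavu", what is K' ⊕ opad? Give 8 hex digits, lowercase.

5ef85c5c

Key "gyxavu" = 67 79 78 61 76 75 is 6 bytes > B = 4, so hash it first: H(key) = 02 a4, then zero-pad to 4 bytes: K' = 02 a4 00 00.
XOR each byte with 0x5c: 02⊕5c=5e, a4⊕5c=f8, 00⊕5c=5c, 00⊕5c=5c.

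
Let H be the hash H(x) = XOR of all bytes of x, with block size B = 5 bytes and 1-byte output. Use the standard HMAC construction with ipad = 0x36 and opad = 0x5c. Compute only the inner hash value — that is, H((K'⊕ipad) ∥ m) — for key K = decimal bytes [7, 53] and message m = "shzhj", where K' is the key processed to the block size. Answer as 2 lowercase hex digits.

Key decimal bytes [7, 53] = 07 35 is 2 bytes ≤ B = 5; zero-pad to 5 bytes: K' = 07 35 00 00 00.
K' ⊕ ipad = 31 03 36 36 36.
Inner input = 31 03 36 36 36 ∥ 73 68 7a 68 6a.
Inner hash: XOR 31⊕03⊕36⊕36⊕36⊕73⊕68⊕7a⊕68⊕6a = 67.

67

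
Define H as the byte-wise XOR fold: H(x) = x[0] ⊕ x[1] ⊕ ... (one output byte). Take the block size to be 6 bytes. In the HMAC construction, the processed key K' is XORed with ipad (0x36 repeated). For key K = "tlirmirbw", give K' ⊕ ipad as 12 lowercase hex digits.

Key "tlirmirbw" = 74 6c 69 72 6d 69 72 62 77 is 9 bytes > B = 6, so hash it first: H(key) = 60, then zero-pad to 6 bytes: K' = 60 00 00 00 00 00.
XOR each byte with 0x36: 60⊕36=56, 00⊕36=36, 00⊕36=36, 00⊕36=36, 00⊕36=36, 00⊕36=36.

563636363636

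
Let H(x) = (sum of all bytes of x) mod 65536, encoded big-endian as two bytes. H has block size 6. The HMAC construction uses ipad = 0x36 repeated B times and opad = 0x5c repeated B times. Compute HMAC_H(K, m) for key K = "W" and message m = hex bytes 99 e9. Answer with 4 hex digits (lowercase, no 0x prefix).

Key "W" = 57 is 1 byte ≤ B = 6; zero-pad to 6 bytes: K' = 57 00 00 00 00 00.
K' ⊕ ipad = 61 36 36 36 36 36.  K' ⊕ opad = 0b 5c 5c 5c 5c 5c.
Inner input = (K'⊕ipad) ∥ m = 61 36 36 36 36 36 ∥ 99 e9.
Inner hash: sum = 97+54+54+54+54+54+153+233 = 753 → 02 f1.
Outer input = (K'⊕opad) ∥ inner = 0b 5c 5c 5c 5c 5c ∥ 02 f1.
Outer hash (tag): sum = 11+92+92+92+92+92+2+241 = 714 → 02 ca.

02ca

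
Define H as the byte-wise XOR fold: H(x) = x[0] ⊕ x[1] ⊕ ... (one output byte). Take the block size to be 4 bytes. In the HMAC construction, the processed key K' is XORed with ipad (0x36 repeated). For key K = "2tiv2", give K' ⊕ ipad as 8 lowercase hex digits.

5d363636

Key "2tiv2" = 32 74 69 76 32 is 5 bytes > B = 4, so hash it first: H(key) = 6b, then zero-pad to 4 bytes: K' = 6b 00 00 00.
XOR each byte with 0x36: 6b⊕36=5d, 00⊕36=36, 00⊕36=36, 00⊕36=36.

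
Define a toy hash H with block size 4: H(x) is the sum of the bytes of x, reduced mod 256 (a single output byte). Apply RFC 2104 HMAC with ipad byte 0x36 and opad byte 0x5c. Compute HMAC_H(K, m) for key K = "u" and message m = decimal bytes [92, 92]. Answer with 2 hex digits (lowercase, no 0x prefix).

da

Key "u" = 75 is 1 byte ≤ B = 4; zero-pad to 4 bytes: K' = 75 00 00 00.
K' ⊕ ipad = 43 36 36 36.  K' ⊕ opad = 29 5c 5c 5c.
Inner input = (K'⊕ipad) ∥ m = 43 36 36 36 ∥ 5c 5c.
Inner hash: sum = 67+54+54+54+92+92 = 413; mod 256 = 157 → 9d.
Outer input = (K'⊕opad) ∥ inner = 29 5c 5c 5c ∥ 9d.
Outer hash (tag): sum = 41+92+92+92+157 = 474; mod 256 = 218 → da.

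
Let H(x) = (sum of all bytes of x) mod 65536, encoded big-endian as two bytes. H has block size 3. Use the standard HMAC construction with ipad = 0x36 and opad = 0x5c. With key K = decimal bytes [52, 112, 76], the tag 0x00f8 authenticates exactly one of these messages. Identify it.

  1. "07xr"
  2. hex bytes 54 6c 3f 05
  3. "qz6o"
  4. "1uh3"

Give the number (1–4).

3

Key decimal bytes [52, 112, 76] = 34 70 4c is exactly B = 3 bytes: K' = 34 70 4c.
K' ⊕ ipad = 02 46 7a; K' ⊕ opad = 68 2c 10.
m1: inner = H(02 46 7a 30 37 78 72) = 02 13; tag = H(68 2c 10 02 13) = 00b9
m2: inner = H(02 46 7a 54 6c 3f 05) = 01 c6; tag = H(68 2c 10 01 c6) = 016b
m3: inner = H(02 46 7a 71 7a 36 6f) = 02 52; tag = H(68 2c 10 02 52) = 00f8 ← matches
m4: inner = H(02 46 7a 31 75 68 33) = 02 03; tag = H(68 2c 10 02 03) = 00a9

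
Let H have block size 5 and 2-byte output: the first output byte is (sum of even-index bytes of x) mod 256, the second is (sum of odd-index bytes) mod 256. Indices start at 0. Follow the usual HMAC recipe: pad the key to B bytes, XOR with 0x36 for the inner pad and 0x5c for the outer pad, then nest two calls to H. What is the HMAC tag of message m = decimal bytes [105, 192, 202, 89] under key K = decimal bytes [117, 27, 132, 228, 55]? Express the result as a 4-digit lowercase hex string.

Key decimal bytes [117, 27, 132, 228, 55] = 75 1b 84 e4 37 is exactly B = 5 bytes: K' = 75 1b 84 e4 37.
K' ⊕ ipad = 43 2d b2 d2 01.  K' ⊕ opad = 29 47 d8 b8 6b.
Inner input = (K'⊕ipad) ∥ m = 43 2d b2 d2 01 ∥ 69 c0 ca 59.
Inner hash: even-index sum = 527 mod 256 = 15; odd-index sum = 562 mod 256 = 50 → 0f 32.
Outer input = (K'⊕opad) ∥ inner = 29 47 d8 b8 6b ∥ 0f 32.
Outer hash (tag): even-index sum = 414 mod 256 = 158; odd-index sum = 270 mod 256 = 14 → 9e 0e.

9e0e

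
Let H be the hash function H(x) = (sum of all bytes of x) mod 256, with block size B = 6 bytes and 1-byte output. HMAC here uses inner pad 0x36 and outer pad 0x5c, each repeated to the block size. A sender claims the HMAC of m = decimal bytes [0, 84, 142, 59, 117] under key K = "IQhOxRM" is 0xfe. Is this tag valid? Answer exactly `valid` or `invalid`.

Key "IQhOxRM" = 49 51 68 4f 78 52 4d is 7 bytes > B = 6, so hash it first: H(key) = 68, then zero-pad to 6 bytes: K' = 68 00 00 00 00 00.
K' ⊕ ipad = 5e 36 36 36 36 36; K' ⊕ opad = 34 5c 5c 5c 5c 5c.
Inner hash: sum = 94+54+54+54+54+54+0+84+142+59+117 = 766; mod 256 = 254 → fe.
Outer hash (recomputed tag): sum = 52+92+92+92+92+92+254 = 766; mod 256 = 254 → fe.
Recomputed tag = fe; claimed = fe → match.

valid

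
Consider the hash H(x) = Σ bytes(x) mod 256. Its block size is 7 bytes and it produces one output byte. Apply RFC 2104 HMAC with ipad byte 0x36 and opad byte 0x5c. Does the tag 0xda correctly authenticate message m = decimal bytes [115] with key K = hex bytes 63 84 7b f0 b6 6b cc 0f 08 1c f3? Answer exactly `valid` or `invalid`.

Key hex bytes 63 84 7b f0 b6 6b cc 0f 08 1c f3 is 11 bytes > B = 7, so hash it first: H(key) = 65, then zero-pad to 7 bytes: K' = 65 00 00 00 00 00 00.
K' ⊕ ipad = 53 36 36 36 36 36 36; K' ⊕ opad = 39 5c 5c 5c 5c 5c 5c.
Inner hash: sum = 83+54+54+54+54+54+54+115 = 522; mod 256 = 10 → 0a.
Outer hash (recomputed tag): sum = 57+92+92+92+92+92+92+10 = 619; mod 256 = 107 → 6b.
Recomputed tag = 6b; claimed = da → mismatch.

invalid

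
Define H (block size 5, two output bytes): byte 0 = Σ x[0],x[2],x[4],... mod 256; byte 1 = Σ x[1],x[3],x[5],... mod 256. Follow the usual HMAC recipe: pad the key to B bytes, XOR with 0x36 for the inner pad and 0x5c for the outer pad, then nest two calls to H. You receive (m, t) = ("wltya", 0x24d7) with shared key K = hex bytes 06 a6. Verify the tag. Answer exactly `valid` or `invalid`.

Key hex bytes 06 a6 is 2 bytes ≤ B = 5; zero-pad to 5 bytes: K' = 06 a6 00 00 00.
K' ⊕ ipad = 30 90 36 36 36; K' ⊕ opad = 5a fa 5c 5c 5c.
Inner hash: even-index sum = 385 mod 256 = 129; odd-index sum = 530 mod 256 = 18 → 81 12.
Outer hash (recomputed tag): even-index sum = 292 mod 256 = 36; odd-index sum = 471 mod 256 = 215 → 24 d7.
Recomputed tag = 24d7; claimed = 24d7 → match.

valid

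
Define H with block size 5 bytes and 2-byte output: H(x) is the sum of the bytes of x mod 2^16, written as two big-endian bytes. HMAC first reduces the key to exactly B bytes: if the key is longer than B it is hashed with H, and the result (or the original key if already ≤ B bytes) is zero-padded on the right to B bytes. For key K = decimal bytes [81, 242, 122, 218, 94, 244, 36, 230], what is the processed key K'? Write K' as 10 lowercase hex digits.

04f3000000

|K| = 8 > B = 5, so first hash the key.
H(K): sum = 81+242+122+218+94+244+36+230 = 1267 → 04 f3.
Zero-pad H(K) = 04 f3 to 5 bytes: K' = 04 f3 00 00 00.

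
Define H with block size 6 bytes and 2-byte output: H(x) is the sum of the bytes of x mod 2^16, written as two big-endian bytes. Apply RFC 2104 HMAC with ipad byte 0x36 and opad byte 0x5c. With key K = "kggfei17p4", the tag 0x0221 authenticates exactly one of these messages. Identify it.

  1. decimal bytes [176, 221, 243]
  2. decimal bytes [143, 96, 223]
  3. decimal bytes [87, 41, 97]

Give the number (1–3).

2

Key "kggfei17p4" = 6b 67 67 66 65 69 31 37 70 34 is 10 bytes > B = 6, so hash it first: H(key) = 03 79, then zero-pad to 6 bytes: K' = 03 79 00 00 00 00.
K' ⊕ ipad = 35 4f 36 36 36 36; K' ⊕ opad = 5f 25 5c 5c 5c 5c.
m1: inner = H(35 4f 36 36 36 36 b0 dd f3) = 03 dc; tag = H(5f 25 5c 5c 5c 5c 03 dc) = 02d3
m2: inner = H(35 4f 36 36 36 36 8f 60 df) = 03 2a; tag = H(5f 25 5c 5c 5c 5c 03 2a) = 0221 ← matches
m3: inner = H(35 4f 36 36 36 36 57 29 61) = 02 3d; tag = H(5f 25 5c 5c 5c 5c 02 3d) = 0233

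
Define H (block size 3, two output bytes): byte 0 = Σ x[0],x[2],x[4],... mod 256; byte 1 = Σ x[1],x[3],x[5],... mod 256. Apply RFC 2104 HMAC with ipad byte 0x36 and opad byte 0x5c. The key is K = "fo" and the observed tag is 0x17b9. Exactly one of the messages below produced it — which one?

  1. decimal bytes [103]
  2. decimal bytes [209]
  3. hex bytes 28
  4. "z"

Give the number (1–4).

Key "fo" = 66 6f is 2 bytes ≤ B = 3; zero-pad to 3 bytes: K' = 66 6f 00.
K' ⊕ ipad = 50 59 36; K' ⊕ opad = 3a 33 5c.
m1: inner = H(50 59 36 67) = 86 c0; tag = H(3a 33 5c 86 c0) = 56b9
m2: inner = H(50 59 36 d1) = 86 2a; tag = H(3a 33 5c 86 2a) = c0b9
m3: inner = H(50 59 36 28) = 86 81; tag = H(3a 33 5c 86 81) = 17b9 ← matches
m4: inner = H(50 59 36 7a) = 86 d3; tag = H(3a 33 5c 86 d3) = 69b9

3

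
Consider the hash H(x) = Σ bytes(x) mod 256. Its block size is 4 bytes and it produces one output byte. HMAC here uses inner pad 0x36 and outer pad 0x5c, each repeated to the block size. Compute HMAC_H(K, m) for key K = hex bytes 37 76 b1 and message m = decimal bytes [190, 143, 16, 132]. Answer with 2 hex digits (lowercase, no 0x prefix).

bd

Key hex bytes 37 76 b1 is 3 bytes ≤ B = 4; zero-pad to 4 bytes: K' = 37 76 b1 00.
K' ⊕ ipad = 01 40 87 36.  K' ⊕ opad = 6b 2a ed 5c.
Inner input = (K'⊕ipad) ∥ m = 01 40 87 36 ∥ be 8f 10 84.
Inner hash: sum = 1+64+135+54+190+143+16+132 = 735; mod 256 = 223 → df.
Outer input = (K'⊕opad) ∥ inner = 6b 2a ed 5c ∥ df.
Outer hash (tag): sum = 107+42+237+92+223 = 701; mod 256 = 189 → bd.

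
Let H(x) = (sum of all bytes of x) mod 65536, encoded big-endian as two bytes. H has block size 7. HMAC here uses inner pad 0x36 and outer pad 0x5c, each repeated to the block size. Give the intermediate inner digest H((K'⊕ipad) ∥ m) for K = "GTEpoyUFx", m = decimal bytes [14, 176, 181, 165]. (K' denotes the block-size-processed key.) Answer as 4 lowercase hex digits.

03d8

Key "GTEpoyUFx" = 47 54 45 70 6f 79 55 46 78 is 9 bytes > B = 7, so hash it first: H(key) = 03 4b, then zero-pad to 7 bytes: K' = 03 4b 00 00 00 00 00.
K' ⊕ ipad = 35 7d 36 36 36 36 36.
Inner input = 35 7d 36 36 36 36 36 ∥ 0e b0 b5 a5.
Inner hash: sum = 53+125+54+54+54+54+54+14+176+181+165 = 984 → 03 d8.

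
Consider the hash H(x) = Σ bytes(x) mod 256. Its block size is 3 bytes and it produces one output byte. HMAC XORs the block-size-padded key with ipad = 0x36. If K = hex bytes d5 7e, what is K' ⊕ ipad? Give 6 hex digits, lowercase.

Key hex bytes d5 7e is 2 bytes ≤ B = 3; zero-pad to 3 bytes: K' = d5 7e 00.
XOR each byte with 0x36: d5⊕36=e3, 7e⊕36=48, 00⊕36=36.

e34836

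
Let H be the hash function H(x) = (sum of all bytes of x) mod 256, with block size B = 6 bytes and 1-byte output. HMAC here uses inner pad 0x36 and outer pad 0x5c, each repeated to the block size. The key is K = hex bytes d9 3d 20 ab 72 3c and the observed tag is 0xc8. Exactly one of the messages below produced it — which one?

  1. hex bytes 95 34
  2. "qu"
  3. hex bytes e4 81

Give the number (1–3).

Key hex bytes d9 3d 20 ab 72 3c is exactly B = 6 bytes: K' = d9 3d 20 ab 72 3c.
K' ⊕ ipad = ef 0b 16 9d 44 0a; K' ⊕ opad = 85 61 7c f7 2e 60.
m1: inner = H(ef 0b 16 9d 44 0a 95 34) = c4; tag = H(85 61 7c f7 2e 60 c4) = ab
m2: inner = H(ef 0b 16 9d 44 0a 71 75) = e1; tag = H(85 61 7c f7 2e 60 e1) = c8 ← matches
m3: inner = H(ef 0b 16 9d 44 0a e4 81) = 60; tag = H(85 61 7c f7 2e 60 60) = 47

2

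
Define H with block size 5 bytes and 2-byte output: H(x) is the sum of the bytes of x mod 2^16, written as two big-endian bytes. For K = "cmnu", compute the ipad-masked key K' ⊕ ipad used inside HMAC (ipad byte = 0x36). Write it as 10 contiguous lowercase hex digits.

Key "cmnu" = 63 6d 6e 75 is 4 bytes ≤ B = 5; zero-pad to 5 bytes: K' = 63 6d 6e 75 00.
XOR each byte with 0x36: 63⊕36=55, 6d⊕36=5b, 6e⊕36=58, 75⊕36=43, 00⊕36=36.

555b584336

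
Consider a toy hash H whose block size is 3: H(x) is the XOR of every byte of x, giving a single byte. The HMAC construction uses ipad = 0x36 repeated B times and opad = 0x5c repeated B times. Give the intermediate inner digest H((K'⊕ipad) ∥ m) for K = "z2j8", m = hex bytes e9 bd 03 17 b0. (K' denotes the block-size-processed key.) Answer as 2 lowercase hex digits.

dc

Key "z2j8" = 7a 32 6a 38 is 4 bytes > B = 3, so hash it first: H(key) = 1a, then zero-pad to 3 bytes: K' = 1a 00 00.
K' ⊕ ipad = 2c 36 36.
Inner input = 2c 36 36 ∥ e9 bd 03 17 b0.
Inner hash: XOR 2c⊕36⊕36⊕e9⊕bd⊕03⊕17⊕b0 = dc.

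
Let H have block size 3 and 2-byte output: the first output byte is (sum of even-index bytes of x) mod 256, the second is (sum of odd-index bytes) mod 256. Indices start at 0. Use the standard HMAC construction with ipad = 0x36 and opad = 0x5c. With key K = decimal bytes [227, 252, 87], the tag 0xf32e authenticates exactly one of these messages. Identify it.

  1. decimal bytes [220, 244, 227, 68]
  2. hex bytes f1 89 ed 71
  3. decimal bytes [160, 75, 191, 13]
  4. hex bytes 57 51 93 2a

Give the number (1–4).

3

Key decimal bytes [227, 252, 87] = e3 fc 57 is exactly B = 3 bytes: K' = e3 fc 57.
K' ⊕ ipad = d5 ca 61; K' ⊕ opad = bf a0 0b.
m1: inner = H(d5 ca 61 dc f4 e3 44) = 6e 89; tag = H(bf a0 0b 6e 89) = 530e
m2: inner = H(d5 ca 61 f1 89 ed 71) = 30 a8; tag = H(bf a0 0b 30 a8) = 72d0
m3: inner = H(d5 ca 61 a0 4b bf 0d) = 8e 29; tag = H(bf a0 0b 8e 29) = f32e ← matches
m4: inner = H(d5 ca 61 57 51 93 2a) = b1 b4; tag = H(bf a0 0b b1 b4) = 7e51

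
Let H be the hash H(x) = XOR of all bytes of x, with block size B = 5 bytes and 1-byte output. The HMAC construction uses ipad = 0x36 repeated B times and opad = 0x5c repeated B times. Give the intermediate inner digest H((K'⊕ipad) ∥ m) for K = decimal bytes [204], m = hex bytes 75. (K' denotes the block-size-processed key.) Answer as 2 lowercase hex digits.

Key decimal bytes [204] = cc is 1 byte ≤ B = 5; zero-pad to 5 bytes: K' = cc 00 00 00 00.
K' ⊕ ipad = fa 36 36 36 36.
Inner input = fa 36 36 36 36 ∥ 75.
Inner hash: XOR fa⊕36⊕36⊕36⊕36⊕75 = 8f.

8f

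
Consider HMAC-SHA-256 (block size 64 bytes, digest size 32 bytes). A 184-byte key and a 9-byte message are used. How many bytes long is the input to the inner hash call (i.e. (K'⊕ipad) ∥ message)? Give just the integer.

Key is 184 > 64 bytes, so it is hashed to 32 bytes then zero-padded to 64: |K'| = 64.
Inner input = (K'⊕ipad) ∥ m → 64 + 9 = 73 bytes.

73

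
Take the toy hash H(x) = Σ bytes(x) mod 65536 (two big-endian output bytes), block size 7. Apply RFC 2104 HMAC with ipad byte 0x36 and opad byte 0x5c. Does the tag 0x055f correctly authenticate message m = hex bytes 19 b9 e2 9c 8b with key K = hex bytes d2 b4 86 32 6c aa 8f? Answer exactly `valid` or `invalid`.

invalid

Key hex bytes d2 b4 86 32 6c aa 8f is exactly B = 7 bytes: K' = d2 b4 86 32 6c aa 8f.
K' ⊕ ipad = e4 82 b0 04 5a 9c b9; K' ⊕ opad = 8e e8 da 6e 30 f6 d3.
Inner hash: sum = 228+130+176+4+90+156+185+25+185+226+156+139 = 1700 → 06 a4.
Outer hash (recomputed tag): sum = 142+232+218+110+48+246+211+6+164 = 1377 → 05 61.
Recomputed tag = 0561; claimed = 055f → mismatch.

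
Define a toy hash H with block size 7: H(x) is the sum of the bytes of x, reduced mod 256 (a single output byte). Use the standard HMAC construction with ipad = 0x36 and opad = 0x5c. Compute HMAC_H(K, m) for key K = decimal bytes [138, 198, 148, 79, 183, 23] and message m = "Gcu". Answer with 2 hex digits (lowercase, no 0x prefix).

9b

Key decimal bytes [138, 198, 148, 79, 183, 23] = 8a c6 94 4f b7 17 is 6 bytes ≤ B = 7; zero-pad to 7 bytes: K' = 8a c6 94 4f b7 17 00.
K' ⊕ ipad = bc f0 a2 79 81 21 36.  K' ⊕ opad = d6 9a c8 13 eb 4b 5c.
Inner input = (K'⊕ipad) ∥ m = bc f0 a2 79 81 21 36 ∥ 47 63 75.
Inner hash: sum = 188+240+162+121+129+33+54+71+99+117 = 1214; mod 256 = 190 → be.
Outer input = (K'⊕opad) ∥ inner = d6 9a c8 13 eb 4b 5c ∥ be.
Outer hash (tag): sum = 214+154+200+19+235+75+92+190 = 1179; mod 256 = 155 → 9b.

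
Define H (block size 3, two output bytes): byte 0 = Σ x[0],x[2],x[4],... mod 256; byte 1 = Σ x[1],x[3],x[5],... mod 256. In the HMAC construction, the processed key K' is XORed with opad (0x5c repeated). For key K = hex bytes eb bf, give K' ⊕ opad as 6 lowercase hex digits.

b7e35c

Key hex bytes eb bf is 2 bytes ≤ B = 3; zero-pad to 3 bytes: K' = eb bf 00.
XOR each byte with 0x5c: eb⊕5c=b7, bf⊕5c=e3, 00⊕5c=5c.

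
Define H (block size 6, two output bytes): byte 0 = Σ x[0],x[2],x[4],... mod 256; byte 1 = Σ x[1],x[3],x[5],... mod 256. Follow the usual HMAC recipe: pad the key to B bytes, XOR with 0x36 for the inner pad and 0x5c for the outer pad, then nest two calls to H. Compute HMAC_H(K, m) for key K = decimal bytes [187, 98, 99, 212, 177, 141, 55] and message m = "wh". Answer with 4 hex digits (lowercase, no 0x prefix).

2520

Key decimal bytes [187, 98, 99, 212, 177, 141, 55] = bb 62 63 d4 b1 8d 37 is 7 bytes > B = 6, so hash it first: H(key) = 06 c3, then zero-pad to 6 bytes: K' = 06 c3 00 00 00 00.
K' ⊕ ipad = 30 f5 36 36 36 36.  K' ⊕ opad = 5a 9f 5c 5c 5c 5c.
Inner input = (K'⊕ipad) ∥ m = 30 f5 36 36 36 36 ∥ 77 68.
Inner hash: even-index sum = 275 mod 256 = 19; odd-index sum = 457 mod 256 = 201 → 13 c9.
Outer input = (K'⊕opad) ∥ inner = 5a 9f 5c 5c 5c 5c ∥ 13 c9.
Outer hash (tag): even-index sum = 293 mod 256 = 37; odd-index sum = 544 mod 256 = 32 → 25 20.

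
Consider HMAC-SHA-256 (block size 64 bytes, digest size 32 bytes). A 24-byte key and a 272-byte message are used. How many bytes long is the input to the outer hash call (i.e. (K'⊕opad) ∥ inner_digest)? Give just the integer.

96

Key is 24 ≤ 64 bytes, zero-padded: |K'| = 64.
Outer input = (K'⊕opad) ∥ H(inner) → 64 + 32 = 96 bytes.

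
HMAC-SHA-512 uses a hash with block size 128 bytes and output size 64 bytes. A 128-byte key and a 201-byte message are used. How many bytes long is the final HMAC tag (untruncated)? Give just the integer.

64

The tag is one SHA-512 digest: 64 bytes.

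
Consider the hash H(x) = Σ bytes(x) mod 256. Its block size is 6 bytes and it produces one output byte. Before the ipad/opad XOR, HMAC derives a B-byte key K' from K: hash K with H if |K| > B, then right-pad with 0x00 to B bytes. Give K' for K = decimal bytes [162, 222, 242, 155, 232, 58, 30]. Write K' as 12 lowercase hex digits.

|K| = 7 > B = 6, so first hash the key.
H(K): sum = 162+222+242+155+232+58+30 = 1101; mod 256 = 77 → 4d.
Zero-pad H(K) = 4d to 6 bytes: K' = 4d 00 00 00 00 00.

4d0000000000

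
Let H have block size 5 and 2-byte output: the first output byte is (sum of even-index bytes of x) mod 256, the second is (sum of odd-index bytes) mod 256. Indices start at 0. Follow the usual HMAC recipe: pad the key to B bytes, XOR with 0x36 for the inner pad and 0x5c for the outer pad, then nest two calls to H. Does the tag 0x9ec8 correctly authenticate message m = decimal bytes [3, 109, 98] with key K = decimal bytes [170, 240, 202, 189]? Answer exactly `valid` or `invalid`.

Key decimal bytes [170, 240, 202, 189] = aa f0 ca bd is 4 bytes ≤ B = 5; zero-pad to 5 bytes: K' = aa f0 ca bd 00.
K' ⊕ ipad = 9c c6 fc 8b 36; K' ⊕ opad = f6 ac 96 e1 5c.
Inner hash: even-index sum = 571 mod 256 = 59; odd-index sum = 438 mod 256 = 182 → 3b b6.
Outer hash (recomputed tag): even-index sum = 670 mod 256 = 158; odd-index sum = 456 mod 256 = 200 → 9e c8.
Recomputed tag = 9ec8; claimed = 9ec8 → match.

valid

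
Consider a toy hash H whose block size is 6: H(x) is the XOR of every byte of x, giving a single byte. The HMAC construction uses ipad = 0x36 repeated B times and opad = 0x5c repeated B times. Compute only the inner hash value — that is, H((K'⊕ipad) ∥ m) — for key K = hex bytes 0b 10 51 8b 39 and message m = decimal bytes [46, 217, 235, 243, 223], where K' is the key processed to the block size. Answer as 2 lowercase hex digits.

Key hex bytes 0b 10 51 8b 39 is 5 bytes ≤ B = 6; zero-pad to 6 bytes: K' = 0b 10 51 8b 39 00.
K' ⊕ ipad = 3d 26 67 bd 0f 36.
Inner input = 3d 26 67 bd 0f 36 ∥ 2e d9 eb f3 df.
Inner hash: XOR 3d⊕26⊕67⊕bd⊕0f⊕36⊕2e⊕d9⊕eb⊕f3⊕df = c8.

c8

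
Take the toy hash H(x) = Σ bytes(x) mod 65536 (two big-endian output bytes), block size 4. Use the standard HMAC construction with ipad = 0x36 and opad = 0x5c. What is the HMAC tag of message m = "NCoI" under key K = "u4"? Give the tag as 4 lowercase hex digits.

0244

Key "u4" = 75 34 is 2 bytes ≤ B = 4; zero-pad to 4 bytes: K' = 75 34 00 00.
K' ⊕ ipad = 43 02 36 36.  K' ⊕ opad = 29 68 5c 5c.
Inner input = (K'⊕ipad) ∥ m = 43 02 36 36 ∥ 4e 43 6f 49.
Inner hash: sum = 67+2+54+54+78+67+111+73 = 506 → 01 fa.
Outer input = (K'⊕opad) ∥ inner = 29 68 5c 5c ∥ 01 fa.
Outer hash (tag): sum = 41+104+92+92+1+250 = 580 → 02 44.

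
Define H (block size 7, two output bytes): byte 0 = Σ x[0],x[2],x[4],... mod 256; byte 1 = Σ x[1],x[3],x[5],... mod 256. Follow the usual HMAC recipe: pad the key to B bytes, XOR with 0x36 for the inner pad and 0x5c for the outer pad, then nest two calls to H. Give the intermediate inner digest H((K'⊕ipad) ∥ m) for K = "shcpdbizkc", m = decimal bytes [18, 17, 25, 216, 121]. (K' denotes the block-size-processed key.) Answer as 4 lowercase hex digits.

c331

Key "shcpdbizkc" = 73 68 63 70 64 62 69 7a 6b 63 is 10 bytes > B = 7, so hash it first: H(key) = 0e 17, then zero-pad to 7 bytes: K' = 0e 17 00 00 00 00 00.
K' ⊕ ipad = 38 21 36 36 36 36 36.
Inner input = 38 21 36 36 36 36 36 ∥ 12 11 19 d8 79.
Inner hash: even-index sum = 451 mod 256 = 195; odd-index sum = 305 mod 256 = 49 → c3 31.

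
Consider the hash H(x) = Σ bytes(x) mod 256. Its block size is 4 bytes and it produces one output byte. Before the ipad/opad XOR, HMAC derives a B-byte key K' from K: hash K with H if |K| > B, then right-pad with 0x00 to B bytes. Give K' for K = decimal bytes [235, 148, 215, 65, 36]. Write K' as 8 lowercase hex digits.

|K| = 5 > B = 4, so first hash the key.
H(K): sum = 235+148+215+65+36 = 699; mod 256 = 187 → bb.
Zero-pad H(K) = bb to 4 bytes: K' = bb 00 00 00.

bb000000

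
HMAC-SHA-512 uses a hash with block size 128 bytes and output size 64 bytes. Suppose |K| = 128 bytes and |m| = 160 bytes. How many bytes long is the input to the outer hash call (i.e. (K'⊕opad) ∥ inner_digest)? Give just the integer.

192

Key is 128 ≤ 128 bytes, zero-padded: |K'| = 128.
Outer input = (K'⊕opad) ∥ H(inner) → 128 + 64 = 192 bytes.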